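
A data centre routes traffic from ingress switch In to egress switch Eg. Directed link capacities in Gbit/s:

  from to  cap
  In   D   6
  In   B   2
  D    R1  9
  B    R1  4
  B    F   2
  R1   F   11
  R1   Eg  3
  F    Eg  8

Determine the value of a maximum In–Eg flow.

8

Augment In→D→R1→Eg: bottleneck 3, flow now 3.
Augment In→B→F→Eg: bottleneck 2, flow now 5.
Augment In→D→R1→F→Eg: bottleneck 3, flow now 8.
No augmenting path remains; maximum flow = 8.
In the residual graph, reachable from In: {In}.
Min-cut edges: In→D (6), In→B (2); capacity 6 + 2 = 8.
This cut is saturated, so no flow can exceed 8.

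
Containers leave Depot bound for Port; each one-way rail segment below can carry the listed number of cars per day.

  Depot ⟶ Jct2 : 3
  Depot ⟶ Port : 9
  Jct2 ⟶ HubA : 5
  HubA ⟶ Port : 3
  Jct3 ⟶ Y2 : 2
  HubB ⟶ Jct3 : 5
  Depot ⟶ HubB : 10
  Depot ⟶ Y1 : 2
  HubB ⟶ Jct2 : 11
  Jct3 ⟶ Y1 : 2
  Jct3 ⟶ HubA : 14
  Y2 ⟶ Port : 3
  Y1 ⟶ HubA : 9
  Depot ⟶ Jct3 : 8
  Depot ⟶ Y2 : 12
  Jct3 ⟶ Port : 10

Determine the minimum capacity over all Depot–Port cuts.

Augment Depot→Port: bottleneck 9, flow now 9.
Augment Depot→Jct3→Port: bottleneck 8, flow now 17.
Augment Depot→Y2→Port: bottleneck 3, flow now 20.
Augment Depot→HubB→Jct3→Port: bottleneck 2, flow now 22.
Augment Depot→Y1→HubA→Port: bottleneck 2, flow now 24.
Augment Depot→Jct2→HubA→Port: bottleneck 1, flow now 25.
No augmenting path remains; maximum flow = 25.
By max-flow min-cut, the minimum cut capacity equals the max flow.
In the residual graph, reachable from Depot: {Depot, HubB, Jct3, Y1, Jct2, HubA, Y2}.
Min-cut edges: Depot→Port (9), Jct3→Port (10), HubA→Port (3), Y2→Port (3); capacity 9 + 10 + 3 + 3 = 25.

25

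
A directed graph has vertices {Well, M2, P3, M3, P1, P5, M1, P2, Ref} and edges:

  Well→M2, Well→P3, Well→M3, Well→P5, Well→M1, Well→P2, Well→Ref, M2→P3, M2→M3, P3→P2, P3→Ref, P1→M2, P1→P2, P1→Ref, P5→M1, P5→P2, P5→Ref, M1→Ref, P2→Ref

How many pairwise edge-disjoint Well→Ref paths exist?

5

Assign every edge capacity 1; by Menger, the answer equals the max flow.
Path Well→Ref (+1); total 1.
Path Well→P3→Ref (+1); total 2.
Path Well→P5→Ref (+1); total 3.
Path Well→M1→Ref (+1); total 4.
Path Well→P2→Ref (+1); total 5.
No residual Well→Ref path; max flow = 5.
Certifying cut of size 5: {P2→Ref, P3→Ref, Well→M1, Well→P5, Well→Ref}.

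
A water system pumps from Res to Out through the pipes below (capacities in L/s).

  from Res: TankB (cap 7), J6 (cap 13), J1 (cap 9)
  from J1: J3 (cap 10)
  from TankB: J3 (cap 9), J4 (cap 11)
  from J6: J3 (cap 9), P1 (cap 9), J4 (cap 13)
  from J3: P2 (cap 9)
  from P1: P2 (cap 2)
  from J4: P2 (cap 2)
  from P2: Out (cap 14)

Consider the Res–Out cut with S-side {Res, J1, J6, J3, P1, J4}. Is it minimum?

Given cut capacity: 7 + 9 + 2 + 2 = 20.
Augment Res→J1→J3→P2→Out: bottleneck 9, flow now 9.
Augment Res→TankB→J4→P2→Out: bottleneck 2, flow now 11.
Augment Res→J6→P1→P2→Out: bottleneck 2, flow now 13.
No augmenting path remains; maximum flow = 13.
In the residual graph, reachable from Res: {Res, J1, TankB, J6, J3, P1, J4}.
Min-cut edges: J3→P2 (9), P1→P2 (2), J4→P2 (2); capacity 9 + 2 + 2 = 13.
Cut capacity 20 exceeds the max flow 13, so it is not minimum.

No — its capacity is 20, but the minimum cut has capacity 13.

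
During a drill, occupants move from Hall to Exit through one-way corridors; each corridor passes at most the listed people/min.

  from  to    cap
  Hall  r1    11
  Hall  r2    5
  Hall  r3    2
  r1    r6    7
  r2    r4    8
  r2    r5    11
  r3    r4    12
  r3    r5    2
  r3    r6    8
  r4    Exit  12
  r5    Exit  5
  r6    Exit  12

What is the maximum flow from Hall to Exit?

14

Augment Hall→r1→r6→Exit: bottleneck 7, flow now 7.
Augment Hall→r2→r4→Exit: bottleneck 5, flow now 12.
Augment Hall→r3→r4→Exit: bottleneck 2, flow now 14.
No augmenting path remains; maximum flow = 14.
In the residual graph, reachable from Hall: {Hall, r1}.
Min-cut edges: Hall→r2 (5), Hall→r3 (2), r1→r6 (7); capacity 5 + 2 + 7 = 14.
This cut is saturated, so no flow can exceed 14.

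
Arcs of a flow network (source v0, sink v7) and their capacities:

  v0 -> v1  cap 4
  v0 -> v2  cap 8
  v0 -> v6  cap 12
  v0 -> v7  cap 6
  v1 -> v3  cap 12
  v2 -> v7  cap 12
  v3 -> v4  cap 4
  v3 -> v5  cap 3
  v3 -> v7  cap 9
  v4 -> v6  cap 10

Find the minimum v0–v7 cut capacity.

18

Augment v0→v7: bottleneck 6, flow now 6.
Augment v0→v2→v7: bottleneck 8, flow now 14.
Augment v0→v1→v3→v7: bottleneck 4, flow now 18.
No augmenting path remains; maximum flow = 18.
By max-flow min-cut, the minimum cut capacity equals the max flow.
In the residual graph, reachable from v0: {v0, v6}.
Min-cut edges: v0→v1 (4), v0→v2 (8), v0→v7 (6); capacity 4 + 8 + 6 = 18.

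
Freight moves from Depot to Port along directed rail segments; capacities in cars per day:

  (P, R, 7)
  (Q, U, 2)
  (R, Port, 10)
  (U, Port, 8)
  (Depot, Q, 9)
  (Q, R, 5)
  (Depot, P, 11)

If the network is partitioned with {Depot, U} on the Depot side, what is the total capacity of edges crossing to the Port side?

28

Edges leaving {Depot, U}: Depot→P (11), Depot→Q (9), U→Port (8).
Cut capacity = 11 + 9 + 8 = 28.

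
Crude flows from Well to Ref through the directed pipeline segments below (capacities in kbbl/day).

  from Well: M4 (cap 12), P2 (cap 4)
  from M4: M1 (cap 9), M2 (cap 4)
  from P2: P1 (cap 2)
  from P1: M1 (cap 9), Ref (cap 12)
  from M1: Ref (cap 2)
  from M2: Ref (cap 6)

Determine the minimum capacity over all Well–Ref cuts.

Augment Well→M4→M1→Ref: bottleneck 2, flow now 2.
Augment Well→M4→M2→Ref: bottleneck 4, flow now 6.
Augment Well→P2→P1→Ref: bottleneck 2, flow now 8.
No augmenting path remains; maximum flow = 8.
By max-flow min-cut, the minimum cut capacity equals the max flow.
In the residual graph, reachable from Well: {Well, M4, P2, M1}.
Min-cut edges: M4→M2 (4), P2→P1 (2), M1→Ref (2); capacity 4 + 2 + 2 = 8.

8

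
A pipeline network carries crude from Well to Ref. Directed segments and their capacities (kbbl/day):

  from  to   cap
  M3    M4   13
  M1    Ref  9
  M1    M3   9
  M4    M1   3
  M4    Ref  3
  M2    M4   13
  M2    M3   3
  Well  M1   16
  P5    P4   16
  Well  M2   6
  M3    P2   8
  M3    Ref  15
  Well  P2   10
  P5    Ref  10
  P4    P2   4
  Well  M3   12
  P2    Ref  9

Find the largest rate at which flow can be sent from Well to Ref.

36

Augment Well→M1→Ref: bottleneck 9, flow now 9.
Augment Well→M3→Ref: bottleneck 12, flow now 21.
Augment Well→P2→Ref: bottleneck 9, flow now 30.
Augment Well→M1→M3→Ref: bottleneck 3, flow now 33.
Augment Well→M2→M4→Ref: bottleneck 3, flow now 36.
No augmenting path remains; maximum flow = 36.
In the residual graph, reachable from Well: {Well, M1, M2, M3, M4, P2}.
Min-cut edges: M1→Ref (9), M3→Ref (15), M4→Ref (3), P2→Ref (9); capacity 9 + 15 + 3 + 9 = 36.
This cut is saturated, so no flow can exceed 36.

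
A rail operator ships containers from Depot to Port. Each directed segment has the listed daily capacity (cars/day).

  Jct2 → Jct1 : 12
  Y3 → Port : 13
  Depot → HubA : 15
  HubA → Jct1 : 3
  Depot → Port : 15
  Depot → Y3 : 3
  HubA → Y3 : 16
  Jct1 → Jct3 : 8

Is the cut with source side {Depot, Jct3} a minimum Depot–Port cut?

Given cut capacity: 15 + 3 + 15 = 33.
Augment Depot→Port: bottleneck 15, flow now 15.
Augment Depot→Y3→Port: bottleneck 3, flow now 18.
Augment Depot→HubA→Y3→Port: bottleneck 10, flow now 28.
No augmenting path remains; maximum flow = 28.
In the residual graph, reachable from Depot: {Depot, HubA, Y3, Jct1, Jct3}.
Min-cut edges: Depot→Port (15), Y3→Port (13); capacity 15 + 13 = 28.
Cut capacity 33 exceeds the max flow 28, so it is not minimum.

No — its capacity is 33, but the minimum cut has capacity 28.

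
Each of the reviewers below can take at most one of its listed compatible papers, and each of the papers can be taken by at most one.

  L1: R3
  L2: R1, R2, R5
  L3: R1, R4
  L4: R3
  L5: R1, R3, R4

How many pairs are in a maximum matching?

Unit-capacity flow: source→left, listed edges, right→sink; max matching = max flow.
Augmenting path L1→R3 (+1); matched 1.
Augmenting path L2→R1 (+1); matched 2.
Augmenting path L3→R4 (+1); matched 3.
Augmenting path L5→R1→L2→R2 (+1); matched 4.
No augmenting path remains; maximum matching = 4.
König certificate: {L2, L3, L5, R3} is a vertex cover of size 4 (every listed pair touches it), so no matching can be larger.

4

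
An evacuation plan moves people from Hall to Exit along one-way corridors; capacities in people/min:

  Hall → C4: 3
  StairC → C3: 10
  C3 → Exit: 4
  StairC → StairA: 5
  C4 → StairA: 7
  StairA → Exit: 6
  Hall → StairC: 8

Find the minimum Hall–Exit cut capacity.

10

Augment Hall→StairC→StairA→Exit: bottleneck 5, flow now 5.
Augment Hall→StairC→C3→Exit: bottleneck 3, flow now 8.
Augment Hall→C4→StairA→Exit: bottleneck 1, flow now 9.
Augment Hall→C4→StairA→StairC→C3→Exit: bottleneck 1, flow now 10. (uses reverse residual edge)
No augmenting path remains; maximum flow = 10.
By max-flow min-cut, the minimum cut capacity equals the max flow.
In the residual graph, reachable from Hall: {Hall, StairC, C4, StairA, C3}.
Min-cut edges: StairA→Exit (6), C3→Exit (4); capacity 6 + 4 = 10.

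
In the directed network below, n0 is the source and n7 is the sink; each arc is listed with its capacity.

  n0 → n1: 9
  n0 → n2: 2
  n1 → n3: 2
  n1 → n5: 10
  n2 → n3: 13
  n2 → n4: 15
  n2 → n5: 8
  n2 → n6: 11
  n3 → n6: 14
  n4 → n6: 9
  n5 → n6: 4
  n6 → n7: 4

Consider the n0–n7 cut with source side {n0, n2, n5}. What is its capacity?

Edges leaving {n0, n2, n5}: n0→n1 (9), n2→n3 (13), n2→n4 (15), n2→n6 (11), n5→n6 (4).
Cut capacity = 9 + 13 + 15 + 11 + 4 = 52.

52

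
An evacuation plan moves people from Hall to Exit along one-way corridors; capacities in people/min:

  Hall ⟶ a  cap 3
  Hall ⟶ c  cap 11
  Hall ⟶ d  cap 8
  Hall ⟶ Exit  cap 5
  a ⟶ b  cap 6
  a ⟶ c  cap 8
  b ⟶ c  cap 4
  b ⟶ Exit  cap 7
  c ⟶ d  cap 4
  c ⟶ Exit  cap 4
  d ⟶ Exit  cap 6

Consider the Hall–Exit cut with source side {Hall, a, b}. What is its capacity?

Edges leaving {Hall, a, b}: Hall→c (11), Hall→d (8), Hall→Exit (5), a→c (8), b→c (4), b→Exit (7).
Cut capacity = 11 + 8 + 5 + 8 + 4 + 7 = 43.

43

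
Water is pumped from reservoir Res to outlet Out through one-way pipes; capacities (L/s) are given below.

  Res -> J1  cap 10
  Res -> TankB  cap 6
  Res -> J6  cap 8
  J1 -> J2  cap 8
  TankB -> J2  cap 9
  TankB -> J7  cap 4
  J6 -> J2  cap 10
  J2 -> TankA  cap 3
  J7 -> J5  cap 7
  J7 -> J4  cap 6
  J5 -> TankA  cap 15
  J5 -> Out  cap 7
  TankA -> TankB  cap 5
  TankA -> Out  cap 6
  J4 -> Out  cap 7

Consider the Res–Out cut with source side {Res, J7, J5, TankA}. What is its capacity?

48

Edges leaving {Res, J7, J5, TankA}: Res→J1 (10), Res→TankB (6), Res→J6 (8), J7→J4 (6), J5→Out (7), TankA→TankB (5), TankA→Out (6).
Cut capacity = 10 + 6 + 8 + 6 + 7 + 5 + 6 = 48.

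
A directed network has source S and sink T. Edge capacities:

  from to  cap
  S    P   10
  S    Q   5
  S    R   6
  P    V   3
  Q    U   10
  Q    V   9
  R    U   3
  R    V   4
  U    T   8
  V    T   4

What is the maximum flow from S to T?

Augment S→P→V→T: bottleneck 3, flow now 3.
Augment S→Q→U→T: bottleneck 5, flow now 8.
Augment S→R→U→T: bottleneck 3, flow now 11.
Augment S→R→V→T: bottleneck 1, flow now 12.
No augmenting path remains; maximum flow = 12.
In the residual graph, reachable from S: {S, P, R, V}.
Min-cut edges: S→Q (5), R→U (3), V→T (4); capacity 5 + 3 + 4 = 12.
This cut is saturated, so no flow can exceed 12.

12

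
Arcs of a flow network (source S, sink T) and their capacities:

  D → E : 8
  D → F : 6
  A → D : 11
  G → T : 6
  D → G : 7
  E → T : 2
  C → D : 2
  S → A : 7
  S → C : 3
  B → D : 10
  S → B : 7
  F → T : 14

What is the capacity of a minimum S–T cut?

Augment S→A→D→E→T: bottleneck 2, flow now 2.
Augment S→A→D→F→T: bottleneck 5, flow now 7.
Augment S→B→D→F→T: bottleneck 1, flow now 8.
Augment S→B→D→G→T: bottleneck 6, flow now 14.
No augmenting path remains; maximum flow = 14.
By max-flow min-cut, the minimum cut capacity equals the max flow.
In the residual graph, reachable from S: {S, A, B, C, D, E, G}.
Min-cut edges: D→F (6), E→T (2), G→T (6); capacity 6 + 2 + 6 = 14.

14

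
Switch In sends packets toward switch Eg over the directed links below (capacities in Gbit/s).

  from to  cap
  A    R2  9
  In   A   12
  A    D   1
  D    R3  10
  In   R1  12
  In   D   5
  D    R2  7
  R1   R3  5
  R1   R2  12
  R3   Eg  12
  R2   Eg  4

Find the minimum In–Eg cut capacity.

15

Augment In→D→R2→Eg: bottleneck 4, flow now 4.
Augment In→D→R3→Eg: bottleneck 1, flow now 5.
Augment In→R1→R3→Eg: bottleneck 5, flow now 10.
Augment In→A→D→R3→Eg: bottleneck 1, flow now 11.
Augment In→R1→R2→D→R3→Eg: bottleneck 4, flow now 15. (uses reverse residual edge)
No augmenting path remains; maximum flow = 15.
By max-flow min-cut, the minimum cut capacity equals the max flow.
In the residual graph, reachable from In: {In, R1, A, R2}.
Min-cut edges: In→D (5), R1→R3 (5), A→D (1), R2→Eg (4); capacity 5 + 5 + 1 + 4 = 15.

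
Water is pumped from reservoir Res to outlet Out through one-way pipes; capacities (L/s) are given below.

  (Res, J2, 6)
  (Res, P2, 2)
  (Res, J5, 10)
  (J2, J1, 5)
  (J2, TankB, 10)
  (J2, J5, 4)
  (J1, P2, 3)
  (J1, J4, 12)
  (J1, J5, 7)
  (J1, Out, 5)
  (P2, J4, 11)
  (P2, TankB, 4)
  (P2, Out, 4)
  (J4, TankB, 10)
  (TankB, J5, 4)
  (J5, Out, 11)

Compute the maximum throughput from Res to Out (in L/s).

18

Augment Res→P2→Out: bottleneck 2, flow now 2.
Augment Res→J5→Out: bottleneck 10, flow now 12.
Augment Res→J2→J1→Out: bottleneck 5, flow now 17.
Augment Res→J2→J5→Out: bottleneck 1, flow now 18.
No augmenting path remains; maximum flow = 18.
In the residual graph, reachable from Res: {Res}.
Min-cut edges: Res→J2 (6), Res→P2 (2), Res→J5 (10); capacity 6 + 2 + 10 = 18.
This cut is saturated, so no flow can exceed 18.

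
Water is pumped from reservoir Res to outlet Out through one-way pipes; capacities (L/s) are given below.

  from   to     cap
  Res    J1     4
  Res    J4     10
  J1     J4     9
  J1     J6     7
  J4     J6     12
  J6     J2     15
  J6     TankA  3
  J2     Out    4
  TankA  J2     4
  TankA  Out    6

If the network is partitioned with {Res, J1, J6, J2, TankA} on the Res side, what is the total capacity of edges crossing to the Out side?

Edges leaving {Res, J1, J6, J2, TankA}: Res→J4 (10), J1→J4 (9), J2→Out (4), TankA→Out (6).
Cut capacity = 10 + 9 + 4 + 6 = 29.

29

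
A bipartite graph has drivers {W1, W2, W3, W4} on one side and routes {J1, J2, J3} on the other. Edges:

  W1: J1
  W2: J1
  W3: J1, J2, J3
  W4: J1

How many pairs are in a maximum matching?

Unit-capacity flow: source→left, listed edges, right→sink; max matching = max flow.
Augmenting path W1→J1 (+1); matched 1.
Augmenting path W3→J2 (+1); matched 2.
No augmenting path remains; maximum matching = 2.
König certificate: {W3, J1} is a vertex cover of size 2 (every listed pair touches it), so no matching can be larger.

2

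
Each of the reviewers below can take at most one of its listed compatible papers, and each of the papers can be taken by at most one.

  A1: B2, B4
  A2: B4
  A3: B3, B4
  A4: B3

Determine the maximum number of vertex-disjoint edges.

Unit-capacity flow: source→left, listed edges, right→sink; max matching = max flow.
Augmenting path A1→B2 (+1); matched 1.
Augmenting path A2→B4 (+1); matched 2.
Augmenting path A3→B3 (+1); matched 3.
No augmenting path remains; maximum matching = 3.
König certificate: {A1, B3, B4} is a vertex cover of size 3 (every listed pair touches it), so no matching can be larger.

3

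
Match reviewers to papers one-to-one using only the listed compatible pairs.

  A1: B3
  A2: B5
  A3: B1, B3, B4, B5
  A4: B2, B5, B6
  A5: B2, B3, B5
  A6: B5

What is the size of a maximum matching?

5

Unit-capacity flow: source→left, listed edges, right→sink; max matching = max flow.
Augmenting path A1→B3 (+1); matched 1.
Augmenting path A2→B5 (+1); matched 2.
Augmenting path A3→B1 (+1); matched 3.
Augmenting path A4→B2 (+1); matched 4.
Augmenting path A5→B2→A4→B6 (+1); matched 5.
No augmenting path remains; maximum matching = 5.
König certificate: {A1, A3, A4, A5, B5} is a vertex cover of size 5 (every listed pair touches it), so no matching can be larger.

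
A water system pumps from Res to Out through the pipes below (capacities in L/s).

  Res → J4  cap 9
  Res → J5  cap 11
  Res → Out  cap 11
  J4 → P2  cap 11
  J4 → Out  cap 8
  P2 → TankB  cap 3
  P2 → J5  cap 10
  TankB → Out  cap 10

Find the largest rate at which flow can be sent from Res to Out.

20

Augment Res→Out: bottleneck 11, flow now 11.
Augment Res→J4→Out: bottleneck 8, flow now 19.
Augment Res→J4→P2→TankB→Out: bottleneck 1, flow now 20.
No augmenting path remains; maximum flow = 20.
In the residual graph, reachable from Res: {Res, J5}.
Min-cut edges: Res→J4 (9), Res→Out (11); capacity 9 + 11 = 20.
This cut is saturated, so no flow can exceed 20.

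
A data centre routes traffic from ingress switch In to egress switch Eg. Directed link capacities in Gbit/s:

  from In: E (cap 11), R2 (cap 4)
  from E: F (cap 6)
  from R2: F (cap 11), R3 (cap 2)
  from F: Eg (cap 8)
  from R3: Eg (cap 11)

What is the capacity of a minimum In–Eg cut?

10

Augment In→E→F→Eg: bottleneck 6, flow now 6.
Augment In→R2→F→Eg: bottleneck 2, flow now 8.
Augment In→R2→R3→Eg: bottleneck 2, flow now 10.
No augmenting path remains; maximum flow = 10.
By max-flow min-cut, the minimum cut capacity equals the max flow.
In the residual graph, reachable from In: {In, E}.
Min-cut edges: In→R2 (4), E→F (6); capacity 4 + 6 = 10.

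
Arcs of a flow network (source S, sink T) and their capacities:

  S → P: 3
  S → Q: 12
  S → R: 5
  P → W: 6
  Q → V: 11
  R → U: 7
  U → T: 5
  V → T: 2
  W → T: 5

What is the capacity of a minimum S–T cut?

Augment S→P→W→T: bottleneck 3, flow now 3.
Augment S→Q→V→T: bottleneck 2, flow now 5.
Augment S→R→U→T: bottleneck 5, flow now 10.
No augmenting path remains; maximum flow = 10.
By max-flow min-cut, the minimum cut capacity equals the max flow.
In the residual graph, reachable from S: {S, Q, V}.
Min-cut edges: S→P (3), S→R (5), V→T (2); capacity 3 + 5 + 2 = 10.

10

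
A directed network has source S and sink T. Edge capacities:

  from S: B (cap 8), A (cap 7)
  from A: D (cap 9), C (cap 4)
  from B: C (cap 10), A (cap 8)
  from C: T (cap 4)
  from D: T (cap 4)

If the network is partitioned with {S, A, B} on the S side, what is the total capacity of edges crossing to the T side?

23

Edges leaving {S, A, B}: A→C (4), A→D (9), B→C (10).
Cut capacity = 4 + 9 + 10 = 23.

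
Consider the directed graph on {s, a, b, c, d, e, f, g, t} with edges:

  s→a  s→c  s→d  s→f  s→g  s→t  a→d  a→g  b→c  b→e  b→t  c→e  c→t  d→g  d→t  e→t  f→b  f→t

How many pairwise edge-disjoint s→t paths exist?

4

Assign every edge capacity 1; by Menger, the answer equals the max flow.
Path s→t (+1); total 1.
Path s→c→t (+1); total 2.
Path s→d→t (+1); total 3.
Path s→f→t (+1); total 4.
No residual s→t path; max flow = 4.
Certifying cut of size 4: {d→t, s→c, s→f, s→t}.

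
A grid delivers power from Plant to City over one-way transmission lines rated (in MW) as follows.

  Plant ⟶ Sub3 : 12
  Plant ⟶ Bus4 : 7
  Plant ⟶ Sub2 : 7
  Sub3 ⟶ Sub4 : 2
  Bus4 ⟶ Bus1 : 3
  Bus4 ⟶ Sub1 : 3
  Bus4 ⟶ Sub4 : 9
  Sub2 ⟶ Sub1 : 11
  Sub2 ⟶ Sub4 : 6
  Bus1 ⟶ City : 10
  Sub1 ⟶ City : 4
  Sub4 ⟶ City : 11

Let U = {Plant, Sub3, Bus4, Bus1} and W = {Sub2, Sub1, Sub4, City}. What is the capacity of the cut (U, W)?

Edges leaving {Plant, Sub3, Bus4, Bus1}: Plant→Sub2 (7), Sub3→Sub4 (2), Bus4→Sub1 (3), Bus4→Sub4 (9), Bus1→City (10).
Cut capacity = 7 + 2 + 3 + 9 + 10 = 31.

31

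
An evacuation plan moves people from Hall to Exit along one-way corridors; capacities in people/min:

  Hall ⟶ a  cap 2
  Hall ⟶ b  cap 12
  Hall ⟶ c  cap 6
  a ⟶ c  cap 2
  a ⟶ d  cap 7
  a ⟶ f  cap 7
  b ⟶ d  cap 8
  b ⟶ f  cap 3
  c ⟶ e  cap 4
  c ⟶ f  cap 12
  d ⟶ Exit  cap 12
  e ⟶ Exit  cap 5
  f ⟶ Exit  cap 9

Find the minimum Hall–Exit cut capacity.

Augment Hall→a→d→Exit: bottleneck 2, flow now 2.
Augment Hall→b→d→Exit: bottleneck 8, flow now 10.
Augment Hall→b→f→Exit: bottleneck 3, flow now 13.
Augment Hall→c→e→Exit: bottleneck 4, flow now 17.
Augment Hall→c→f→Exit: bottleneck 2, flow now 19.
No augmenting path remains; maximum flow = 19.
By max-flow min-cut, the minimum cut capacity equals the max flow.
In the residual graph, reachable from Hall: {Hall, b}.
Min-cut edges: Hall→a (2), Hall→c (6), b→d (8), b→f (3); capacity 2 + 6 + 8 + 3 = 19.

19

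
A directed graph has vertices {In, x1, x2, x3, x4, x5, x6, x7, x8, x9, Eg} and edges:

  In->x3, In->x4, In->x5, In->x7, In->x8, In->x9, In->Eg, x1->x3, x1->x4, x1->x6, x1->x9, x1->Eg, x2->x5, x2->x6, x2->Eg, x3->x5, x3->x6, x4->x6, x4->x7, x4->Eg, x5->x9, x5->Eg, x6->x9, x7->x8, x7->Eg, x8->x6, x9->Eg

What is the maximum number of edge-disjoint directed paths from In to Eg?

5

Assign every edge capacity 1; by Menger, the answer equals the max flow.
Path In→Eg (+1); total 1.
Path In→x4→Eg (+1); total 2.
Path In→x5→Eg (+1); total 3.
Path In→x7→Eg (+1); total 4.
Path In→x9→Eg (+1); total 5.
No residual In→Eg path; max flow = 5.
Certifying cut of size 5: {In→Eg, In→x4, In→x7, x5→Eg, x9→Eg}.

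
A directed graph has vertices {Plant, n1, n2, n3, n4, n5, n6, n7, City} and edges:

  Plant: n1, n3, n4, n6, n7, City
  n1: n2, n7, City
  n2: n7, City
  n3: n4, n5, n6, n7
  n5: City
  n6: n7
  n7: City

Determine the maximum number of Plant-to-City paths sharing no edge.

4

Assign every edge capacity 1; by Menger, the answer equals the max flow.
Path Plant→City (+1); total 1.
Path Plant→n1→City (+1); total 2.
Path Plant→n7→City (+1); total 3.
Path Plant→n3→n5→City (+1); total 4.
No residual Plant→City path; max flow = 4.
Certifying cut of size 4: {Plant→City, Plant→n1, Plant→n3, n7→City}.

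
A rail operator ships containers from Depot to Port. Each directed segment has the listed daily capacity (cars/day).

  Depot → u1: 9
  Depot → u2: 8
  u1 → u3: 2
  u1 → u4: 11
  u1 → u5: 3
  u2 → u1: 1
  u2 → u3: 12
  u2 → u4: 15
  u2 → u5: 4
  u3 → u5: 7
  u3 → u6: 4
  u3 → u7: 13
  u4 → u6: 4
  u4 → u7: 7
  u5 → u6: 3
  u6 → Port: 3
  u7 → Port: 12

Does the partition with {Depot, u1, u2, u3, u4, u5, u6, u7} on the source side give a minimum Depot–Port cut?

Yes — it is a minimum cut (capacity 15).

Given cut capacity: 3 + 12 = 15.
Augment Depot→u1→u3→u6→Port: bottleneck 2, flow now 2.
Augment Depot→u1→u4→u6→Port: bottleneck 1, flow now 3.
Augment Depot→u1→u4→u7→Port: bottleneck 6, flow now 9.
Augment Depot→u2→u3→u7→Port: bottleneck 6, flow now 15.
No augmenting path remains; maximum flow = 15.
Cut capacity 15 equals the max flow, so it is a minimum cut.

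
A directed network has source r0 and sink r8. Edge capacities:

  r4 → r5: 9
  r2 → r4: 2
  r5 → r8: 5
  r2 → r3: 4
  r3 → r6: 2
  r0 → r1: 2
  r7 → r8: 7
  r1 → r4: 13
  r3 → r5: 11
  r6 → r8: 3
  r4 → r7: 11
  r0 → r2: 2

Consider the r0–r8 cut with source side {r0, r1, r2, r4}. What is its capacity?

24

Edges leaving {r0, r1, r2, r4}: r2→r3 (4), r4→r5 (9), r4→r7 (11).
Cut capacity = 4 + 9 + 11 = 24.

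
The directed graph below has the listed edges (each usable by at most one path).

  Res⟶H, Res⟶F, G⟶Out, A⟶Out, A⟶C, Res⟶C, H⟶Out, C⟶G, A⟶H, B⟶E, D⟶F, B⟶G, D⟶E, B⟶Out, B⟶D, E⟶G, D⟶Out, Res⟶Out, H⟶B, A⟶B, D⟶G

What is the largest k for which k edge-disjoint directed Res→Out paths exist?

3

Assign every edge capacity 1; by Menger, the answer equals the max flow.
Path Res→Out (+1); total 1.
Path Res→H→Out (+1); total 2.
Path Res→C→G→Out (+1); total 3.
No residual Res→Out path; max flow = 3.
Certifying cut of size 3: {Res→C, Res→H, Res→Out}.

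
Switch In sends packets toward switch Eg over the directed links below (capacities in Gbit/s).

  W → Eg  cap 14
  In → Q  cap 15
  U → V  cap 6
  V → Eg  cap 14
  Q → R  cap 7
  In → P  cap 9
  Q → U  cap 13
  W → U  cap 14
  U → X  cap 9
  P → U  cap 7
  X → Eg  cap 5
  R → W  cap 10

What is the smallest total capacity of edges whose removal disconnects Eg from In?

18

Augment In→P→U→V→Eg: bottleneck 6, flow now 6.
Augment In→P→U→X→Eg: bottleneck 1, flow now 7.
Augment In→Q→R→W→Eg: bottleneck 7, flow now 14.
Augment In→Q→U→X→Eg: bottleneck 4, flow now 18.
No augmenting path remains; maximum flow = 18.
By max-flow min-cut, the minimum cut capacity equals the max flow.
In the residual graph, reachable from In: {In, P, Q, U, X}.
Min-cut edges: Q→R (7), U→V (6), X→Eg (5); capacity 7 + 6 + 5 = 18.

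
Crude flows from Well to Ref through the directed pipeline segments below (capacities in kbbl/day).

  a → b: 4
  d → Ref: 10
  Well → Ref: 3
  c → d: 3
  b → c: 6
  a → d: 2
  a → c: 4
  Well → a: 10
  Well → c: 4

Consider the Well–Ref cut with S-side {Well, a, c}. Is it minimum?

No — its capacity is 12, but the minimum cut has capacity 8.

Given cut capacity: 3 + 4 + 2 + 3 = 12.
Augment Well→Ref: bottleneck 3, flow now 3.
Augment Well→a→d→Ref: bottleneck 2, flow now 5.
Augment Well→c→d→Ref: bottleneck 3, flow now 8.
No augmenting path remains; maximum flow = 8.
In the residual graph, reachable from Well: {Well, a, b, c}.
Min-cut edges: Well→Ref (3), a→d (2), c→d (3); capacity 3 + 2 + 3 = 8.
Cut capacity 12 exceeds the max flow 8, so it is not minimum.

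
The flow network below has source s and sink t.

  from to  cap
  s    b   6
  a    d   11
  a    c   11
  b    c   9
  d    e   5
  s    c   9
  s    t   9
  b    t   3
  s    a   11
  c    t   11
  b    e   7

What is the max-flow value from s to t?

23

Augment s→t: bottleneck 9, flow now 9.
Augment s→b→t: bottleneck 3, flow now 12.
Augment s→c→t: bottleneck 9, flow now 21.
Augment s→a→c→t: bottleneck 2, flow now 23.
No augmenting path remains; maximum flow = 23.
In the residual graph, reachable from s: {s, a, b, c, d, e}.
Min-cut edges: s→t (9), b→t (3), c→t (11); capacity 9 + 3 + 11 = 23.
This cut is saturated, so no flow can exceed 23.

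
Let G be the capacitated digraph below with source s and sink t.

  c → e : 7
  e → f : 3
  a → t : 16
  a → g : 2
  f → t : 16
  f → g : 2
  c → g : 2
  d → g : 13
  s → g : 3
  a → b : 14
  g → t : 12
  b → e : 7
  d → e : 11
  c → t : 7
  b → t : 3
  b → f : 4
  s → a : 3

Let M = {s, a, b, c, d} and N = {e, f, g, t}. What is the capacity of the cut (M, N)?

75

Edges leaving {s, a, b, c, d}: s→g (3), a→g (2), a→t (16), b→e (7), b→f (4), b→t (3), c→e (7), c→g (2), c→t (7), d→e (11), d→g (13).
Cut capacity = 3 + 2 + 16 + 7 + 4 + 3 + 7 + 2 + 7 + 11 + 13 = 75.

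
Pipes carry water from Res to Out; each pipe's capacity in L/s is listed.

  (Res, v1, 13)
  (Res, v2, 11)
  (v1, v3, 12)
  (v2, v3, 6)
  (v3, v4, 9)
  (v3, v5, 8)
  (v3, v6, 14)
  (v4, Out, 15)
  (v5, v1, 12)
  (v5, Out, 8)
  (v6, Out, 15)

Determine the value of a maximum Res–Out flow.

18

Augment Res→v1→v3→v4→Out: bottleneck 9, flow now 9.
Augment Res→v1→v3→v5→Out: bottleneck 3, flow now 12.
Augment Res→v2→v3→v5→Out: bottleneck 5, flow now 17.
Augment Res→v2→v3→v6→Out: bottleneck 1, flow now 18.
No augmenting path remains; maximum flow = 18.
In the residual graph, reachable from Res: {Res, v1, v2}.
Min-cut edges: v1→v3 (12), v2→v3 (6); capacity 12 + 6 = 18.
This cut is saturated, so no flow can exceed 18.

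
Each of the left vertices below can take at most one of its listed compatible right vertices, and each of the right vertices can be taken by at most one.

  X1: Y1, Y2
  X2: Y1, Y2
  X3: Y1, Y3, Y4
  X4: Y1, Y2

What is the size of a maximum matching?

Unit-capacity flow: source→left, listed edges, right→sink; max matching = max flow.
Augmenting path X1→Y1 (+1); matched 1.
Augmenting path X2→Y2 (+1); matched 2.
Augmenting path X3→Y3 (+1); matched 3.
No augmenting path remains; maximum matching = 3.
König certificate: {X3, Y1, Y2} is a vertex cover of size 3 (every listed pair touches it), so no matching can be larger.

3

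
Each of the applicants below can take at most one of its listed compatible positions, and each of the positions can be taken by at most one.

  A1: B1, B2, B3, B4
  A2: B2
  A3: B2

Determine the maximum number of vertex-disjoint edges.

2

Unit-capacity flow: source→left, listed edges, right→sink; max matching = max flow.
Augmenting path A1→B1 (+1); matched 1.
Augmenting path A2→B2 (+1); matched 2.
No augmenting path remains; maximum matching = 2.
König certificate: {A1, B2} is a vertex cover of size 2 (every listed pair touches it), so no matching can be larger.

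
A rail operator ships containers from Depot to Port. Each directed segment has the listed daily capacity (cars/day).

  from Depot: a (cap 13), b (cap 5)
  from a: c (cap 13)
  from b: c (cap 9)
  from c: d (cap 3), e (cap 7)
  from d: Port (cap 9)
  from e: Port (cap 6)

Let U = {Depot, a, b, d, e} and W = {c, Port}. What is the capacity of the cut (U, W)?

Edges leaving {Depot, a, b, d, e}: a→c (13), b→c (9), d→Port (9), e→Port (6).
Cut capacity = 13 + 9 + 9 + 6 = 37.

37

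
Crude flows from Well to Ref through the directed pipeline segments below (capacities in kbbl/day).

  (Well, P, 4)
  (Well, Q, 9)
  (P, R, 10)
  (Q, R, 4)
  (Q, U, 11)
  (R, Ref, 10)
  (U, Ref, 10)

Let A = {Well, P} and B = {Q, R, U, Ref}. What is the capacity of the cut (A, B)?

Edges leaving {Well, P}: Well→Q (9), P→R (10).
Cut capacity = 9 + 10 = 19.

19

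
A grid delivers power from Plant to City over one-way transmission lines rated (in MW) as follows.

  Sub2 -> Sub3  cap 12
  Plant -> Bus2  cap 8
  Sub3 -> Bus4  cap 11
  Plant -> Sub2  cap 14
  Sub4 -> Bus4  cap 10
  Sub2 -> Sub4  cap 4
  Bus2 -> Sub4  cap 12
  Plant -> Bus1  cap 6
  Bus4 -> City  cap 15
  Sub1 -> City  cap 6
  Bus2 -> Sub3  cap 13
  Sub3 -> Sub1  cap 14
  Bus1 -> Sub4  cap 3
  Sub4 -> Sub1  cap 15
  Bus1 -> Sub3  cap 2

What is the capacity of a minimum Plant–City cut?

21

Augment Plant→Bus2→Sub4→Sub1→City: bottleneck 6, flow now 6.
Augment Plant→Bus2→Sub4→Bus4→City: bottleneck 2, flow now 8.
Augment Plant→Bus1→Sub4→Bus4→City: bottleneck 3, flow now 11.
Augment Plant→Bus1→Sub3→Bus4→City: bottleneck 2, flow now 13.
Augment Plant→Sub2→Sub4→Bus4→City: bottleneck 4, flow now 17.
Augment Plant→Sub2→Sub3→Bus4→City: bottleneck 4, flow now 21.
No augmenting path remains; maximum flow = 21.
By max-flow min-cut, the minimum cut capacity equals the max flow.
In the residual graph, reachable from Plant: {Plant, Bus2, Bus1, Sub2, Sub4, Sub3, Sub1, Bus4}.
Min-cut edges: Sub1→City (6), Bus4→City (15); capacity 6 + 15 = 21.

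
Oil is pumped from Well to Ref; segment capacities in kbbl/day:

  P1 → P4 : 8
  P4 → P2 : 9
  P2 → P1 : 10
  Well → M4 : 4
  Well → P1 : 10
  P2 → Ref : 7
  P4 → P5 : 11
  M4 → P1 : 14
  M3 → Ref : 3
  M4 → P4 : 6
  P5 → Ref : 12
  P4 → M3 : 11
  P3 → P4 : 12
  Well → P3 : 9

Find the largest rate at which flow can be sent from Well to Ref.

21

Augment Well→P3→P4→P2→Ref: bottleneck 7, flow now 7.
Augment Well→P3→P4→M3→Ref: bottleneck 2, flow now 9.
Augment Well→P1→P4→M3→Ref: bottleneck 1, flow now 10.
Augment Well→P1→P4→P5→Ref: bottleneck 7, flow now 17.
Augment Well→M4→P4→P5→Ref: bottleneck 4, flow now 21.
No augmenting path remains; maximum flow = 21.
In the residual graph, reachable from Well: {Well, P1}.
Min-cut edges: Well→P3 (9), Well→M4 (4), P1→P4 (8); capacity 9 + 4 + 8 = 21.
This cut is saturated, so no flow can exceed 21.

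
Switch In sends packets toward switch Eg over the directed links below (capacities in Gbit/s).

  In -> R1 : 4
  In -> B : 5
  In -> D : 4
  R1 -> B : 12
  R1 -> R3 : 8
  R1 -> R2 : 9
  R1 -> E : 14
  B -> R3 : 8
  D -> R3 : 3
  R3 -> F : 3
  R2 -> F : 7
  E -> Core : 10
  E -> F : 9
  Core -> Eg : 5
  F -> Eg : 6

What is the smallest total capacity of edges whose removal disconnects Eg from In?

7

Augment In→R1→R3→F→Eg: bottleneck 3, flow now 3.
Augment In→R1→R2→F→Eg: bottleneck 1, flow now 4.
Augment In→B→R3→R1→R2→F→Eg: bottleneck 2, flow now 6. (uses reverse residual edge)
Augment In→B→R3→R1→E→Core→Eg: bottleneck 1, flow now 7. (uses reverse residual edge)
No augmenting path remains; maximum flow = 7.
By max-flow min-cut, the minimum cut capacity equals the max flow.
In the residual graph, reachable from In: {In, B, D, R3}.
Min-cut edges: In→R1 (4), R3→F (3); capacity 4 + 3 = 7.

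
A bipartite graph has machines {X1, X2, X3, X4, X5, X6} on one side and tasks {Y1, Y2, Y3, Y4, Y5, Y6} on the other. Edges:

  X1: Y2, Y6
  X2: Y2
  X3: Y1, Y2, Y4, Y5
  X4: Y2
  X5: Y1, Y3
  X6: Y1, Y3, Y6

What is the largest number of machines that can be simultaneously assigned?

Unit-capacity flow: source→left, listed edges, right→sink; max matching = max flow.
Augmenting path X1→Y2 (+1); matched 1.
Augmenting path X3→Y1 (+1); matched 2.
Augmenting path X5→Y3 (+1); matched 3.
Augmenting path X6→Y6 (+1); matched 4.
Augmenting path X2→Y2→X1→Y6→X6→Y1→X3→Y4 (+1); matched 5.
No augmenting path remains; maximum matching = 5.
König certificate: {X1, X3, X5, X6, Y2} is a vertex cover of size 5 (every listed pair touches it), so no matching can be larger.

5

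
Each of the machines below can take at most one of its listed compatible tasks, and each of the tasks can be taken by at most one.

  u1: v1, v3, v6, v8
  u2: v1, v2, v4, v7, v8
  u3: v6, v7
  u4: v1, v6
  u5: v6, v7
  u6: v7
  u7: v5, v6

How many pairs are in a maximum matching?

6

Unit-capacity flow: source→left, listed edges, right→sink; max matching = max flow.
Augmenting path u1→v1 (+1); matched 1.
Augmenting path u2→v2 (+1); matched 2.
Augmenting path u3→v6 (+1); matched 3.
Augmenting path u5→v7 (+1); matched 4.
Augmenting path u7→v5 (+1); matched 5.
Augmenting path u4→v1→u1→v3 (+1); matched 6.
No augmenting path remains; maximum matching = 6.
König certificate: {u1, u2, u4, u7, v6, v7} is a vertex cover of size 6 (every listed pair touches it), so no matching can be larger.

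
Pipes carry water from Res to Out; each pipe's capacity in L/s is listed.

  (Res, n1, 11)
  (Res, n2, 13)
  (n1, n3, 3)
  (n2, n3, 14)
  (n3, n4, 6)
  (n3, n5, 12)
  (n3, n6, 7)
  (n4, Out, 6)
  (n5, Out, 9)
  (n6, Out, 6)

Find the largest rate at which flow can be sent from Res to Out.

16

Augment Res→n1→n3→n4→Out: bottleneck 3, flow now 3.
Augment Res→n2→n3→n4→Out: bottleneck 3, flow now 6.
Augment Res→n2→n3→n5→Out: bottleneck 9, flow now 15.
Augment Res→n2→n3→n6→Out: bottleneck 1, flow now 16.
No augmenting path remains; maximum flow = 16.
In the residual graph, reachable from Res: {Res, n1}.
Min-cut edges: Res→n2 (13), n1→n3 (3); capacity 13 + 3 = 16.
This cut is saturated, so no flow can exceed 16.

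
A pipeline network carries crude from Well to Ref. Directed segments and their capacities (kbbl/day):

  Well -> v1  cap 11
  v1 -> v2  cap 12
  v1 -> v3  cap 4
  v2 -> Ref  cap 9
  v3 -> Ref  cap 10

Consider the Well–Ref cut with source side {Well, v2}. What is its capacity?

20

Edges leaving {Well, v2}: Well→v1 (11), v2→Ref (9).
Cut capacity = 11 + 9 = 20.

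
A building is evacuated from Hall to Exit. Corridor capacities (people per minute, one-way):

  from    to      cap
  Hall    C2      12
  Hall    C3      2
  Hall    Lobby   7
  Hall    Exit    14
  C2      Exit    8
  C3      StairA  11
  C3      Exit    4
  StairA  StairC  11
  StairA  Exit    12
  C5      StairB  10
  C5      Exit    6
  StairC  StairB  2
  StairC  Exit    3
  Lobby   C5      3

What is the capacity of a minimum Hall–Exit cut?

27

Augment Hall→Exit: bottleneck 14, flow now 14.
Augment Hall→C2→Exit: bottleneck 8, flow now 22.
Augment Hall→C3→Exit: bottleneck 2, flow now 24.
Augment Hall→Lobby→C5→Exit: bottleneck 3, flow now 27.
No augmenting path remains; maximum flow = 27.
By max-flow min-cut, the minimum cut capacity equals the max flow.
In the residual graph, reachable from Hall: {Hall, C2, Lobby}.
Min-cut edges: Hall→C3 (2), Hall→Exit (14), C2→Exit (8), Lobby→C5 (3); capacity 2 + 14 + 8 + 3 = 27.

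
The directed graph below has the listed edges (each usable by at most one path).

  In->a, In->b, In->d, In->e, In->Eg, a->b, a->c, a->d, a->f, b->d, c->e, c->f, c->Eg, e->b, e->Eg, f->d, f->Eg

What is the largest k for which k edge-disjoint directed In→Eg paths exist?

Assign every edge capacity 1; by Menger, the answer equals the max flow.
Path In→Eg (+1); total 1.
Path In→e→Eg (+1); total 2.
Path In→a→c→Eg (+1); total 3.
No residual In→Eg path; max flow = 3.
Certifying cut of size 3: {In→Eg, In→a, In→e}.

3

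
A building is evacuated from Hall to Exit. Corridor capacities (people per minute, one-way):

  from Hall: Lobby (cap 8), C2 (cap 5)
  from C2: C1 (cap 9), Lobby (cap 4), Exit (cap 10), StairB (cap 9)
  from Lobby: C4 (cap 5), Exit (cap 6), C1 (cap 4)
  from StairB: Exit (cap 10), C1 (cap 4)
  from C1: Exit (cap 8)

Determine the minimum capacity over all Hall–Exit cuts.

13

Augment Hall→C2→Exit: bottleneck 5, flow now 5.
Augment Hall→Lobby→Exit: bottleneck 6, flow now 11.
Augment Hall→Lobby→C1→Exit: bottleneck 2, flow now 13.
No augmenting path remains; maximum flow = 13.
By max-flow min-cut, the minimum cut capacity equals the max flow.
In the residual graph, reachable from Hall: {Hall}.
Min-cut edges: Hall→C2 (5), Hall→Lobby (8); capacity 5 + 8 = 13.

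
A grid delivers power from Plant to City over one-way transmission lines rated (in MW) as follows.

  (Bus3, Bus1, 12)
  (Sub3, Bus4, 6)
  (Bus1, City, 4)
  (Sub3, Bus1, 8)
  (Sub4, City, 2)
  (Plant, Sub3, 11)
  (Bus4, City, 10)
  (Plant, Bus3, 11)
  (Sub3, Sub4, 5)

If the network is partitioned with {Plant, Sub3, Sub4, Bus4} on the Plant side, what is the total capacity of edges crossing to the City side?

31

Edges leaving {Plant, Sub3, Sub4, Bus4}: Plant→Bus3 (11), Sub3→Bus1 (8), Sub4→City (2), Bus4→City (10).
Cut capacity = 11 + 8 + 2 + 10 = 31.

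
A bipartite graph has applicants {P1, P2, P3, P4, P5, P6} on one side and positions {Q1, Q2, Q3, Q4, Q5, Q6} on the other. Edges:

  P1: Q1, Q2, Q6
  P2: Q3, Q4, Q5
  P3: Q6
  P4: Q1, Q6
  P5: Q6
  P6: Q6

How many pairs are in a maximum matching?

4

Unit-capacity flow: source→left, listed edges, right→sink; max matching = max flow.
Augmenting path P1→Q1 (+1); matched 1.
Augmenting path P2→Q3 (+1); matched 2.
Augmenting path P3→Q6 (+1); matched 3.
Augmenting path P4→Q1→P1→Q2 (+1); matched 4.
No augmenting path remains; maximum matching = 4.
König certificate: {P1, P2, P4, Q6} is a vertex cover of size 4 (every listed pair touches it), so no matching can be larger.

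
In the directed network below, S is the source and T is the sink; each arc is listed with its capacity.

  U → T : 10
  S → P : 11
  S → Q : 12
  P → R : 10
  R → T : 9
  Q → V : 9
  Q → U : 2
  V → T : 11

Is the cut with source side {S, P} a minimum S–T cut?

Given cut capacity: 12 + 10 = 22.
Augment S→P→R→T: bottleneck 9, flow now 9.
Augment S→Q→U→T: bottleneck 2, flow now 11.
Augment S→Q→V→T: bottleneck 9, flow now 20.
No augmenting path remains; maximum flow = 20.
In the residual graph, reachable from S: {S, P, Q, R}.
Min-cut edges: Q→U (2), Q→V (9), R→T (9); capacity 2 + 9 + 9 = 20.
Cut capacity 22 exceeds the max flow 20, so it is not minimum.

No — its capacity is 22, but the minimum cut has capacity 20.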